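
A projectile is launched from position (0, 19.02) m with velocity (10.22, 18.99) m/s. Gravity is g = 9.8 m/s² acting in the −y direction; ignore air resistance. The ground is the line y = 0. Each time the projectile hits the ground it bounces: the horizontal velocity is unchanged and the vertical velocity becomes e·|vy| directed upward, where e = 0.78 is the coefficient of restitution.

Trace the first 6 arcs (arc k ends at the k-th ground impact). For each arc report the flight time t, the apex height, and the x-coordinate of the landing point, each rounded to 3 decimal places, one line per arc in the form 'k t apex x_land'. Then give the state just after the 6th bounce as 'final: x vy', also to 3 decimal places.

1 4.701 37.419 48.046
2 4.311 22.766 92.104
3 3.363 13.851 126.469
4 2.623 8.427 153.274
5 2.046 5.127 174.182
6 1.596 3.119 190.490
final: 190.490 6.099

Arc 1: start y=19.020, vy=18.990 → t=4.701, apex=37.419, x_land=48.046, impact vy=-27.082
  bounce: vy ← 0.78·27.082 = 21.124
Arc 2: start y=0.000, vy=21.124 → t=4.311, apex=22.766, x_land=92.104, impact vy=-21.124
  bounce: vy ← 0.78·21.124 = 16.476
Arc 3: start y=0.000, vy=16.476 → t=3.363, apex=13.851, x_land=126.469, impact vy=-16.476
  bounce: vy ← 0.78·16.476 = 12.852
Arc 4: start y=0.000, vy=12.852 → t=2.623, apex=8.427, x_land=153.274, impact vy=-12.852
  bounce: vy ← 0.78·12.852 = 10.024
Arc 5: start y=0.000, vy=10.024 → t=2.046, apex=5.127, x_land=174.182, impact vy=-10.024
  bounce: vy ← 0.78·10.024 = 7.819
Arc 6: start y=0.000, vy=7.819 → t=1.596, apex=3.119, x_land=190.490, impact vy=-7.819
  bounce: vy ← 0.78·7.819 = 6.099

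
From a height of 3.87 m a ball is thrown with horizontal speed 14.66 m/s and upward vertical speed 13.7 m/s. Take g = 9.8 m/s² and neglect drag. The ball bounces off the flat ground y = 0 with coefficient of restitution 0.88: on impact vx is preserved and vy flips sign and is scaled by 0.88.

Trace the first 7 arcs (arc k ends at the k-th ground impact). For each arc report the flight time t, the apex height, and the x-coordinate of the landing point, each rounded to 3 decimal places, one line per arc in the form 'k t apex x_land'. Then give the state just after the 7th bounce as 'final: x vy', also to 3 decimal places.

1 3.054 13.446 44.779
2 2.915 10.413 87.520
3 2.566 8.064 125.132
4 2.258 6.244 158.231
5 1.987 4.836 187.358
6 1.748 3.745 212.989
7 1.539 2.900 235.545
final: 235.545 6.634

Arc 1: start y=3.870, vy=13.700 → t=3.054, apex=13.446, x_land=44.779, impact vy=-16.234
  bounce: vy ← 0.88·16.234 = 14.286
Arc 2: start y=0.000, vy=14.286 → t=2.915, apex=10.413, x_land=87.520, impact vy=-14.286
  bounce: vy ← 0.88·14.286 = 12.572
Arc 3: start y=0.000, vy=12.572 → t=2.566, apex=8.064, x_land=125.132, impact vy=-12.572
  bounce: vy ← 0.88·12.572 = 11.063
Arc 4: start y=0.000, vy=11.063 → t=2.258, apex=6.244, x_land=158.231, impact vy=-11.063
  bounce: vy ← 0.88·11.063 = 9.735
Arc 5: start y=0.000, vy=9.735 → t=1.987, apex=4.836, x_land=187.358, impact vy=-9.735
  bounce: vy ← 0.88·9.735 = 8.567
Arc 6: start y=0.000, vy=8.567 → t=1.748, apex=3.745, x_land=212.989, impact vy=-8.567
  bounce: vy ← 0.88·8.567 = 7.539
Arc 7: start y=0.000, vy=7.539 → t=1.539, apex=2.900, x_land=235.545, impact vy=-7.539
  bounce: vy ← 0.88·7.539 = 6.634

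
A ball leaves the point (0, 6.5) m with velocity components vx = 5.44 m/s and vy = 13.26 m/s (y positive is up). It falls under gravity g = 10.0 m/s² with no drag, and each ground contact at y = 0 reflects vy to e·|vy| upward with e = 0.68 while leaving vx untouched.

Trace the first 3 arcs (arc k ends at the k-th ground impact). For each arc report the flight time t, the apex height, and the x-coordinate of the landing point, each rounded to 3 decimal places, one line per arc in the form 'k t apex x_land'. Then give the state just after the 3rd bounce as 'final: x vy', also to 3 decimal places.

Arc 1: start y=6.500, vy=13.260 → t=3.075, apex=15.291, x_land=16.727, impact vy=-17.488
  bounce: vy ← 0.68·17.488 = 11.892
Arc 2: start y=0.000, vy=11.892 → t=2.378, apex=7.071, x_land=29.665, impact vy=-11.892
  bounce: vy ← 0.68·11.892 = 8.086
Arc 3: start y=0.000, vy=8.086 → t=1.617, apex=3.270, x_land=38.463, impact vy=-8.086
  bounce: vy ← 0.68·8.086 = 5.499

1 3.075 15.291 16.727
2 2.378 7.071 29.665
3 1.617 3.270 38.463
final: 38.463 5.499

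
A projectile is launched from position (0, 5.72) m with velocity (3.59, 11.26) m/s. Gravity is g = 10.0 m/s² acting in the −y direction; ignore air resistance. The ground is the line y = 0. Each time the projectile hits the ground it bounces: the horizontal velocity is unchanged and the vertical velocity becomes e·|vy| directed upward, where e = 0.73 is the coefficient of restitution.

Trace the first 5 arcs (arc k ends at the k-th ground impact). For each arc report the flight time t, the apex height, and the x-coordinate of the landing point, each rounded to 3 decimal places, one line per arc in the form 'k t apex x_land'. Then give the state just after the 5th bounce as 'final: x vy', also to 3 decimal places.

1 2.679 12.059 9.618
2 2.267 6.426 17.758
3 1.655 3.425 23.700
4 1.208 1.825 28.038
5 0.882 0.973 31.204
final: 31.204 3.220

Arc 1: start y=5.720, vy=11.260 → t=2.679, apex=12.059, x_land=9.618, impact vy=-15.530
  bounce: vy ← 0.73·15.530 = 11.337
Arc 2: start y=0.000, vy=11.337 → t=2.267, apex=6.426, x_land=17.758, impact vy=-11.337
  bounce: vy ← 0.73·11.337 = 8.276
Arc 3: start y=0.000, vy=8.276 → t=1.655, apex=3.425, x_land=23.700, impact vy=-8.276
  bounce: vy ← 0.73·8.276 = 6.042
Arc 4: start y=0.000, vy=6.042 → t=1.208, apex=1.825, x_land=28.038, impact vy=-6.042
  bounce: vy ← 0.73·6.042 = 4.410
Arc 5: start y=0.000, vy=4.410 → t=0.882, apex=0.973, x_land=31.204, impact vy=-4.410
  bounce: vy ← 0.73·4.410 = 3.220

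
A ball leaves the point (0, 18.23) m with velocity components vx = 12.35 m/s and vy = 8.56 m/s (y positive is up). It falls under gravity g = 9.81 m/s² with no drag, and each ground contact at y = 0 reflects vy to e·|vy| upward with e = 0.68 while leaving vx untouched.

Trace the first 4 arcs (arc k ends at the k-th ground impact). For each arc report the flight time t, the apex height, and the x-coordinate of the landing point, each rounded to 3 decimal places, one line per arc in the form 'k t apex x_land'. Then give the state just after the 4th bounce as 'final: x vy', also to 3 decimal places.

1 2.989 21.965 36.911
2 2.878 10.156 72.453
3 1.957 4.696 96.622
4 1.331 2.172 113.057
final: 113.057 4.439

Arc 1: start y=18.230, vy=8.560 → t=2.989, apex=21.965, x_land=36.911, impact vy=-20.759
  bounce: vy ← 0.68·20.759 = 14.116
Arc 2: start y=0.000, vy=14.116 → t=2.878, apex=10.156, x_land=72.453, impact vy=-14.116
  bounce: vy ← 0.68·14.116 = 9.599
Arc 3: start y=0.000, vy=9.599 → t=1.957, apex=4.696, x_land=96.622, impact vy=-9.599
  bounce: vy ← 0.68·9.599 = 6.527
Arc 4: start y=0.000, vy=6.527 → t=1.331, apex=2.172, x_land=113.057, impact vy=-6.527
  bounce: vy ← 0.68·6.527 = 4.439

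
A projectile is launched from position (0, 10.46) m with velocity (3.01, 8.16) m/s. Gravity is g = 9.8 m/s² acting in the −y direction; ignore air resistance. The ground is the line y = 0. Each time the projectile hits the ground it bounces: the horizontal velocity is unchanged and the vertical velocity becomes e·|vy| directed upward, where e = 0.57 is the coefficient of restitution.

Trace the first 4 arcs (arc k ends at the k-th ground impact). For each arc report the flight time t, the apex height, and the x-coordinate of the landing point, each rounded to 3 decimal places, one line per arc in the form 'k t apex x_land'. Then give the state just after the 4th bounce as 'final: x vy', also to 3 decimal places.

1 2.514 13.857 7.568
2 1.917 4.502 13.339
3 1.093 1.463 16.628
4 0.623 0.475 18.503
final: 18.503 1.740

Arc 1: start y=10.460, vy=8.160 → t=2.514, apex=13.857, x_land=7.568, impact vy=-16.480
  bounce: vy ← 0.57·16.480 = 9.394
Arc 2: start y=0.000, vy=9.394 → t=1.917, apex=4.502, x_land=13.339, impact vy=-9.394
  bounce: vy ← 0.57·9.394 = 5.354
Arc 3: start y=0.000, vy=5.354 → t=1.093, apex=1.463, x_land=16.628, impact vy=-5.354
  bounce: vy ← 0.57·5.354 = 3.052
Arc 4: start y=0.000, vy=3.052 → t=0.623, apex=0.475, x_land=18.503, impact vy=-3.052
  bounce: vy ← 0.57·3.052 = 1.740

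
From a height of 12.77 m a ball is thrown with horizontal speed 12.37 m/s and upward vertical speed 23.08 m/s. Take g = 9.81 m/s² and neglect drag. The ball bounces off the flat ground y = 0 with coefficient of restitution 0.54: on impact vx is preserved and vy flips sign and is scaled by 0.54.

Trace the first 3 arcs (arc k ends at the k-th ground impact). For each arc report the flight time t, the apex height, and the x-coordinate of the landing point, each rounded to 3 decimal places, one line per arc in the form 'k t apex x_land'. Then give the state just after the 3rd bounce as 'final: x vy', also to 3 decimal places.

Arc 1: start y=12.770, vy=23.080 → t=5.206, apex=39.920, x_land=64.392, impact vy=-27.986
  bounce: vy ← 0.54·27.986 = 15.113
Arc 2: start y=0.000, vy=15.113 → t=3.081, apex=11.641, x_land=102.505, impact vy=-15.113
  bounce: vy ← 0.54·15.113 = 8.161
Arc 3: start y=0.000, vy=8.161 → t=1.664, apex=3.394, x_land=123.086, impact vy=-8.161
  bounce: vy ← 0.54·8.161 = 4.407

1 5.206 39.920 64.392
2 3.081 11.641 102.505
3 1.664 3.394 123.086
final: 123.086 4.407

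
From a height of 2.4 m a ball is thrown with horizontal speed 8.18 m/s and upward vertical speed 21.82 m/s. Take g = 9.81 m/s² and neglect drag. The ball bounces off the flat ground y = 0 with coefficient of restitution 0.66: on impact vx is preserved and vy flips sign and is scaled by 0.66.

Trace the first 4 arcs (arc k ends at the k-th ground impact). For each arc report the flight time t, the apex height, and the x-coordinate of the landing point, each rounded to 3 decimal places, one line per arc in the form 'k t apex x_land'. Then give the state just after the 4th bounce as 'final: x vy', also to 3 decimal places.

Arc 1: start y=2.400, vy=21.820 → t=4.556, apex=26.667, x_land=37.267, impact vy=-22.874
  bounce: vy ← 0.66·22.874 = 15.097
Arc 2: start y=0.000, vy=15.097 → t=3.078, apex=11.616, x_land=62.444, impact vy=-15.097
  bounce: vy ← 0.66·15.097 = 9.964
Arc 3: start y=0.000, vy=9.964 → t=2.031, apex=5.060, x_land=79.060, impact vy=-9.964
  bounce: vy ← 0.66·9.964 = 6.576
Arc 4: start y=0.000, vy=6.576 → t=1.341, apex=2.204, x_land=90.027, impact vy=-6.576
  bounce: vy ← 0.66·6.576 = 4.340

1 4.556 26.667 37.267
2 3.078 11.616 62.444
3 2.031 5.060 79.060
4 1.341 2.204 90.027
final: 90.027 4.340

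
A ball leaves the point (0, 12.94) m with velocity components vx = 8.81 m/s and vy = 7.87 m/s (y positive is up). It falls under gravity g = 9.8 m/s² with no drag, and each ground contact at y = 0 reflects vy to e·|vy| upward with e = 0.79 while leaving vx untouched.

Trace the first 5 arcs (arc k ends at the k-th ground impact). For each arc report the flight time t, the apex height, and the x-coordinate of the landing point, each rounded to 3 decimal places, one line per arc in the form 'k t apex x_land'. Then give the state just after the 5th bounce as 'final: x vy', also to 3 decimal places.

Arc 1: start y=12.940, vy=7.870 → t=2.616, apex=16.100, x_land=23.044, impact vy=-17.764
  bounce: vy ← 0.79·17.764 = 14.034
Arc 2: start y=0.000, vy=14.034 → t=2.864, apex=10.048, x_land=48.276, impact vy=-14.034
  bounce: vy ← 0.79·14.034 = 11.087
Arc 3: start y=0.000, vy=11.087 → t=2.263, apex=6.271, x_land=68.209, impact vy=-11.087
  bounce: vy ← 0.79·11.087 = 8.758
Arc 4: start y=0.000, vy=8.758 → t=1.787, apex=3.914, x_land=83.957, impact vy=-8.758
  bounce: vy ← 0.79·8.758 = 6.919
Arc 5: start y=0.000, vy=6.919 → t=1.412, apex=2.443, x_land=96.397, impact vy=-6.919
  bounce: vy ← 0.79·6.919 = 5.466

1 2.616 16.100 23.044
2 2.864 10.048 48.276
3 2.263 6.271 68.209
4 1.787 3.914 83.957
5 1.412 2.443 96.397
final: 96.397 5.466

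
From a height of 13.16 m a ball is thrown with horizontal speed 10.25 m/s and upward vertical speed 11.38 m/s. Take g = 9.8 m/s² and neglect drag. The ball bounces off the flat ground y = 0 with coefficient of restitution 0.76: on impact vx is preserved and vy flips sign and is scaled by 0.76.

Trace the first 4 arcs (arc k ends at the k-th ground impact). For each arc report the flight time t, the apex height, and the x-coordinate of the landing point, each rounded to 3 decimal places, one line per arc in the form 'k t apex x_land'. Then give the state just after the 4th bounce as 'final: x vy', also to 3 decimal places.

Arc 1: start y=13.160, vy=11.380 → t=3.170, apex=19.767, x_land=32.490, impact vy=-19.684
  bounce: vy ← 0.76·19.684 = 14.959
Arc 2: start y=0.000, vy=14.959 → t=3.053, apex=11.418, x_land=63.783, impact vy=-14.959
  bounce: vy ← 0.76·14.959 = 11.369
Arc 3: start y=0.000, vy=11.369 → t=2.320, apex=6.595, x_land=87.565, impact vy=-11.369
  bounce: vy ← 0.76·11.369 = 8.641
Arc 4: start y=0.000, vy=8.641 → t=1.763, apex=3.809, x_land=105.640, impact vy=-8.641
  bounce: vy ← 0.76·8.641 = 6.567

1 3.170 19.767 32.490
2 3.053 11.418 63.783
3 2.320 6.595 87.565
4 1.763 3.809 105.640
final: 105.640 6.567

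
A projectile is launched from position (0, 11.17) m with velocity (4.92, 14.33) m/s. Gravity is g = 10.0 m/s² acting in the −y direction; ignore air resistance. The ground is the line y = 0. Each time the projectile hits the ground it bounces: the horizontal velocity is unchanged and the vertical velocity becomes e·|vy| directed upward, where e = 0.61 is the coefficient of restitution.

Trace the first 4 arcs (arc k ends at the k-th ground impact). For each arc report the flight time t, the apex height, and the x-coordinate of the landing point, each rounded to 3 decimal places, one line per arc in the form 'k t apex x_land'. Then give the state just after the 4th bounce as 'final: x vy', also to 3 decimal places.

1 3.504 21.437 17.238
2 2.526 7.977 29.667
3 1.541 2.968 37.248
4 0.940 1.104 41.873
final: 41.873 2.867

Arc 1: start y=11.170, vy=14.330 → t=3.504, apex=21.437, x_land=17.238, impact vy=-20.706
  bounce: vy ← 0.61·20.706 = 12.631
Arc 2: start y=0.000, vy=12.631 → t=2.526, apex=7.977, x_land=29.667, impact vy=-12.631
  bounce: vy ← 0.61·12.631 = 7.705
Arc 3: start y=0.000, vy=7.705 → t=1.541, apex=2.968, x_land=37.248, impact vy=-7.705
  bounce: vy ← 0.61·7.705 = 4.700
Arc 4: start y=0.000, vy=4.700 → t=0.940, apex=1.104, x_land=41.873, impact vy=-4.700
  bounce: vy ← 0.61·4.700 = 2.867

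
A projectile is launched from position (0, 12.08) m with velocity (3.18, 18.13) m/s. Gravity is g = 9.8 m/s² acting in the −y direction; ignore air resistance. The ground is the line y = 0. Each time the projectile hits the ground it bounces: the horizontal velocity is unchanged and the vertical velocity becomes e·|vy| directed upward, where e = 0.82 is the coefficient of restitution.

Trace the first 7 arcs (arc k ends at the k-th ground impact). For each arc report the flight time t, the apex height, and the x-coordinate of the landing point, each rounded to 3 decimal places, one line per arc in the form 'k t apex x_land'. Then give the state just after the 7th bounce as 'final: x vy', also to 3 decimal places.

Arc 1: start y=12.080, vy=18.130 → t=4.276, apex=28.850, x_land=13.599, impact vy=-23.780
  bounce: vy ← 0.82·23.780 = 19.499
Arc 2: start y=0.000, vy=19.499 → t=3.979, apex=19.399, x_land=26.254, impact vy=-19.499
  bounce: vy ← 0.82·19.499 = 15.989
Arc 3: start y=0.000, vy=15.989 → t=3.263, apex=13.044, x_land=36.631, impact vy=-15.989
  bounce: vy ← 0.82·15.989 = 13.111
Arc 4: start y=0.000, vy=13.111 → t=2.676, apex=8.771, x_land=45.139, impact vy=-13.111
  bounce: vy ← 0.82·13.111 = 10.751
Arc 5: start y=0.000, vy=10.751 → t=2.194, apex=5.897, x_land=52.117, impact vy=-10.751
  bounce: vy ← 0.82·10.751 = 8.816
Arc 6: start y=0.000, vy=8.816 → t=1.799, apex=3.965, x_land=57.838, impact vy=-8.816
  bounce: vy ← 0.82·8.816 = 7.229
Arc 7: start y=0.000, vy=7.229 → t=1.475, apex=2.666, x_land=62.530, impact vy=-7.229
  bounce: vy ← 0.82·7.229 = 5.928

1 4.276 28.850 13.599
2 3.979 19.399 26.254
3 3.263 13.044 36.631
4 2.676 8.771 45.139
5 2.194 5.897 52.117
6 1.799 3.965 57.838
7 1.475 2.666 62.530
final: 62.530 5.928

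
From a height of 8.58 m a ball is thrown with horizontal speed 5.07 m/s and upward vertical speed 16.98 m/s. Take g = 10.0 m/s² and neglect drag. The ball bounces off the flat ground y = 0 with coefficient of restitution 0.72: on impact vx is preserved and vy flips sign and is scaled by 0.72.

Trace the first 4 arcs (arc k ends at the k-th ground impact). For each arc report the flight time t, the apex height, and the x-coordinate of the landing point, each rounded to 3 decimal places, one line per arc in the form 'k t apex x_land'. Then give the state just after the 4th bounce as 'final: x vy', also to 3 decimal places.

Arc 1: start y=8.580, vy=16.980 → t=3.843, apex=22.996, x_land=19.482, impact vy=-21.446
  bounce: vy ← 0.72·21.446 = 15.441
Arc 2: start y=0.000, vy=15.441 → t=3.088, apex=11.921, x_land=35.139, impact vy=-15.441
  bounce: vy ← 0.72·15.441 = 11.117
Arc 3: start y=0.000, vy=11.117 → t=2.223, apex=6.180, x_land=46.412, impact vy=-11.117
  bounce: vy ← 0.72·11.117 = 8.005
Arc 4: start y=0.000, vy=8.005 → t=1.601, apex=3.204, x_land=54.529, impact vy=-8.005
  bounce: vy ← 0.72·8.005 = 5.763

1 3.843 22.996 19.482
2 3.088 11.921 35.139
3 2.223 6.180 46.412
4 1.601 3.204 54.529
final: 54.529 5.763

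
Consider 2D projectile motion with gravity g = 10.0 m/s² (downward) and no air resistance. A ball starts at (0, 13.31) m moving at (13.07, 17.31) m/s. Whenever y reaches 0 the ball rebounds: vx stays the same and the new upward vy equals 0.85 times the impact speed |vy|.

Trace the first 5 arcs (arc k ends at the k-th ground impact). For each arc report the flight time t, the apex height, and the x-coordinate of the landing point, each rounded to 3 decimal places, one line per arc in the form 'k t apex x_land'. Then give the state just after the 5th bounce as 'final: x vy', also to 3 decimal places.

1 4.110 28.292 53.714
2 4.044 20.441 106.567
3 3.437 14.768 151.492
4 2.922 10.670 189.679
5 2.483 7.709 222.137
final: 222.137 10.555

Arc 1: start y=13.310, vy=17.310 → t=4.110, apex=28.292, x_land=53.714, impact vy=-23.787
  bounce: vy ← 0.85·23.787 = 20.219
Arc 2: start y=0.000, vy=20.219 → t=4.044, apex=20.441, x_land=106.567, impact vy=-20.219
  bounce: vy ← 0.85·20.219 = 17.186
Arc 3: start y=0.000, vy=17.186 → t=3.437, apex=14.768, x_land=151.492, impact vy=-17.186
  bounce: vy ← 0.85·17.186 = 14.608
Arc 4: start y=0.000, vy=14.608 → t=2.922, apex=10.670, x_land=189.679, impact vy=-14.608
  bounce: vy ← 0.85·14.608 = 12.417
Arc 5: start y=0.000, vy=12.417 → t=2.483, apex=7.709, x_land=222.137, impact vy=-12.417
  bounce: vy ← 0.85·12.417 = 10.555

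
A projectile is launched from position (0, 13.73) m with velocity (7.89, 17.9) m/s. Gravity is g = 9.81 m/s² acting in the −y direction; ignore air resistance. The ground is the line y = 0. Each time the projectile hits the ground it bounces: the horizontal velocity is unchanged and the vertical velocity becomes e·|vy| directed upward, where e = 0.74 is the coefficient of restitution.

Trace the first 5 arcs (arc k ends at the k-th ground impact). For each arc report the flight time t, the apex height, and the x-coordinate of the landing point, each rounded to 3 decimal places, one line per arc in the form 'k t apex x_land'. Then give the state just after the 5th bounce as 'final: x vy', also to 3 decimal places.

1 4.300 30.061 33.929
2 3.664 16.461 62.837
3 2.711 9.014 84.229
4 2.006 4.936 100.059
5 1.485 2.703 111.774
final: 111.774 5.389

Arc 1: start y=13.730, vy=17.900 → t=4.300, apex=30.061, x_land=33.929, impact vy=-24.286
  bounce: vy ← 0.74·24.286 = 17.971
Arc 2: start y=0.000, vy=17.971 → t=3.664, apex=16.461, x_land=62.837, impact vy=-17.971
  bounce: vy ← 0.74·17.971 = 13.299
Arc 3: start y=0.000, vy=13.299 → t=2.711, apex=9.014, x_land=84.229, impact vy=-13.299
  bounce: vy ← 0.74·13.299 = 9.841
Arc 4: start y=0.000, vy=9.841 → t=2.006, apex=4.936, x_land=100.059, impact vy=-9.841
  bounce: vy ← 0.74·9.841 = 7.282
Arc 5: start y=0.000, vy=7.282 → t=1.485, apex=2.703, x_land=111.774, impact vy=-7.282
  bounce: vy ← 0.74·7.282 = 5.389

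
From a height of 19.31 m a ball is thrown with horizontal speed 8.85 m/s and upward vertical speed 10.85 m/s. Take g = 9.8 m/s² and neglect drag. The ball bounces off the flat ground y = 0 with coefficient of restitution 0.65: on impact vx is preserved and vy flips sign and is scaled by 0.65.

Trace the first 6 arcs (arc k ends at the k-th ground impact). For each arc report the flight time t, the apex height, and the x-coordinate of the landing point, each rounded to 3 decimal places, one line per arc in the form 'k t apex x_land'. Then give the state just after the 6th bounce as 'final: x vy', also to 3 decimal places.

1 3.380 25.316 29.914
2 2.955 10.696 56.065
3 1.921 4.519 73.064
4 1.248 1.909 84.112
5 0.811 0.807 91.294
6 0.527 0.341 95.962
final: 95.962 1.680

Arc 1: start y=19.310, vy=10.850 → t=3.380, apex=25.316, x_land=29.914, impact vy=-22.276
  bounce: vy ← 0.65·22.276 = 14.479
Arc 2: start y=0.000, vy=14.479 → t=2.955, apex=10.696, x_land=56.065, impact vy=-14.479
  bounce: vy ← 0.65·14.479 = 9.411
Arc 3: start y=0.000, vy=9.411 → t=1.921, apex=4.519, x_land=73.064, impact vy=-9.411
  bounce: vy ← 0.65·9.411 = 6.117
Arc 4: start y=0.000, vy=6.117 → t=1.248, apex=1.909, x_land=84.112, impact vy=-6.117
  bounce: vy ← 0.65·6.117 = 3.976
Arc 5: start y=0.000, vy=3.976 → t=0.811, apex=0.807, x_land=91.294, impact vy=-3.976
  bounce: vy ← 0.65·3.976 = 2.585
Arc 6: start y=0.000, vy=2.585 → t=0.527, apex=0.341, x_land=95.962, impact vy=-2.585
  bounce: vy ← 0.65·2.585 = 1.680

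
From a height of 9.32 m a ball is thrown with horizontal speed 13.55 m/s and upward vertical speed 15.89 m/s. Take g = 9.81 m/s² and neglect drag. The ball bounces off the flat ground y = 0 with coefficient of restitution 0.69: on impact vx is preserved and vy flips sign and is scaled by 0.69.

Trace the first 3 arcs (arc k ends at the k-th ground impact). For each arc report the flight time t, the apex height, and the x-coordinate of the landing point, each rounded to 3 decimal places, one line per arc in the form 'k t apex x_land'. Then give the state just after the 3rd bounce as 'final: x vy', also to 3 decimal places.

Arc 1: start y=9.320, vy=15.890 → t=3.747, apex=22.189, x_land=50.768, impact vy=-20.865
  bounce: vy ← 0.69·20.865 = 14.397
Arc 2: start y=0.000, vy=14.397 → t=2.935, apex=10.564, x_land=90.539, impact vy=-14.397
  bounce: vy ← 0.69·14.397 = 9.934
Arc 3: start y=0.000, vy=9.934 → t=2.025, apex=5.030, x_land=117.981, impact vy=-9.934
  bounce: vy ← 0.69·9.934 = 6.854

1 3.747 22.189 50.768
2 2.935 10.564 90.539
3 2.025 5.030 117.981
final: 117.981 6.854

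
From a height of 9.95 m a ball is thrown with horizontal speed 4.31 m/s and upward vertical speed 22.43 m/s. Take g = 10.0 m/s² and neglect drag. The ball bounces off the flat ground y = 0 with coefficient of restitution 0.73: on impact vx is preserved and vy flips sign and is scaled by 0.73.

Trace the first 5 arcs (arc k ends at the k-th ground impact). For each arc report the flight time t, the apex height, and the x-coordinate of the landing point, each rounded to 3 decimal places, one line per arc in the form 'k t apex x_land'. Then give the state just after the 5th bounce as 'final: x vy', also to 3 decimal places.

1 4.893 35.105 21.088
2 3.869 18.708 37.761
3 2.824 9.969 49.933
4 2.062 5.313 58.818
5 1.505 2.831 65.305
final: 65.305 5.493

Arc 1: start y=9.950, vy=22.430 → t=4.893, apex=35.105, x_land=21.088, impact vy=-26.497
  bounce: vy ← 0.73·26.497 = 19.343
Arc 2: start y=0.000, vy=19.343 → t=3.869, apex=18.708, x_land=37.761, impact vy=-19.343
  bounce: vy ← 0.73·19.343 = 14.120
Arc 3: start y=0.000, vy=14.120 → t=2.824, apex=9.969, x_land=49.933, impact vy=-14.120
  bounce: vy ← 0.73·14.120 = 10.308
Arc 4: start y=0.000, vy=10.308 → t=2.062, apex=5.313, x_land=58.818, impact vy=-10.308
  bounce: vy ← 0.73·10.308 = 7.525
Arc 5: start y=0.000, vy=7.525 → t=1.505, apex=2.831, x_land=65.305, impact vy=-7.525
  bounce: vy ← 0.73·7.525 = 5.493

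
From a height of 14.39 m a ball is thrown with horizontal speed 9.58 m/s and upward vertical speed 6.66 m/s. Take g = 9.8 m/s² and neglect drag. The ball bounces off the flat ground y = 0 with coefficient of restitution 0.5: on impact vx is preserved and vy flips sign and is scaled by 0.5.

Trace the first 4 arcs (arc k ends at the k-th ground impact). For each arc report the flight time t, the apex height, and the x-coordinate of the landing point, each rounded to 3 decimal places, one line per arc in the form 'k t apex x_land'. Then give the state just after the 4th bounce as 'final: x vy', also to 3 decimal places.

Arc 1: start y=14.390, vy=6.660 → t=2.523, apex=16.653, x_land=24.171, impact vy=-18.067
  bounce: vy ← 0.5·18.067 = 9.033
Arc 2: start y=0.000, vy=9.033 → t=1.844, apex=4.163, x_land=41.832, impact vy=-9.033
  bounce: vy ← 0.5·9.033 = 4.517
Arc 3: start y=0.000, vy=4.517 → t=0.922, apex=1.041, x_land=50.663, impact vy=-4.517
  bounce: vy ← 0.5·4.517 = 2.258
Arc 4: start y=0.000, vy=2.258 → t=0.461, apex=0.260, x_land=55.078, impact vy=-2.258
  bounce: vy ← 0.5·2.258 = 1.129

1 2.523 16.653 24.171
2 1.844 4.163 41.832
3 0.922 1.041 50.663
4 0.461 0.260 55.078
final: 55.078 1.129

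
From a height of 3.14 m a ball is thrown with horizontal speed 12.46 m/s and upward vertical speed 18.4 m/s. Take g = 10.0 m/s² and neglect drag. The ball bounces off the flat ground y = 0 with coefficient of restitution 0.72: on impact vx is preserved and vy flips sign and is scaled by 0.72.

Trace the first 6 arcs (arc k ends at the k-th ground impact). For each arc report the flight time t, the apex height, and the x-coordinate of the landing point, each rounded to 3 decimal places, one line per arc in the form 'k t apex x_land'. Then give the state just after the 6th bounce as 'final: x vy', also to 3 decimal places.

Arc 1: start y=3.140, vy=18.400 → t=3.843, apex=20.068, x_land=47.889, impact vy=-20.034
  bounce: vy ← 0.72·20.034 = 14.424
Arc 2: start y=0.000, vy=14.424 → t=2.885, apex=10.403, x_land=83.834, impact vy=-14.424
  bounce: vy ← 0.72·14.424 = 10.386
Arc 3: start y=0.000, vy=10.386 → t=2.077, apex=5.393, x_land=109.715, impact vy=-10.386
  bounce: vy ← 0.72·10.386 = 7.478
Arc 4: start y=0.000, vy=7.478 → t=1.496, apex=2.796, x_land=128.350, impact vy=-7.478
  bounce: vy ← 0.72·7.478 = 5.384
Arc 5: start y=0.000, vy=5.384 → t=1.077, apex=1.449, x_land=141.766, impact vy=-5.384
  bounce: vy ← 0.72·5.384 = 3.876
Arc 6: start y=0.000, vy=3.876 → t=0.775, apex=0.751, x_land=151.426, impact vy=-3.876
  bounce: vy ← 0.72·3.876 = 2.791

1 3.843 20.068 47.889
2 2.885 10.403 83.834
3 2.077 5.393 109.715
4 1.496 2.796 128.350
5 1.077 1.449 141.766
6 0.775 0.751 151.426
final: 151.426 2.791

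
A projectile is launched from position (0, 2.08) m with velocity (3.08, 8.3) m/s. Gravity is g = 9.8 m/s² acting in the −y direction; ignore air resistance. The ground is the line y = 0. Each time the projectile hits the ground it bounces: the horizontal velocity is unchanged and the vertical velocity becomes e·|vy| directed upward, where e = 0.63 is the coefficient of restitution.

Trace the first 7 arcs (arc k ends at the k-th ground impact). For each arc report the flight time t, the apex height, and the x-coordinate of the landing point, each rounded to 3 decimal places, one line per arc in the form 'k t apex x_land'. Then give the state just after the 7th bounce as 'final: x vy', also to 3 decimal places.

Arc 1: start y=2.080, vy=8.300 → t=1.915, apex=5.595, x_land=5.900, impact vy=-10.472
  bounce: vy ← 0.63·10.472 = 6.597
Arc 2: start y=0.000, vy=6.597 → t=1.346, apex=2.221, x_land=10.047, impact vy=-6.597
  bounce: vy ← 0.63·6.597 = 4.156
Arc 3: start y=0.000, vy=4.156 → t=0.848, apex=0.881, x_land=12.659, impact vy=-4.156
  bounce: vy ← 0.63·4.156 = 2.618
Arc 4: start y=0.000, vy=2.618 → t=0.534, apex=0.350, x_land=14.305, impact vy=-2.618
  bounce: vy ← 0.63·2.618 = 1.650
Arc 5: start y=0.000, vy=1.650 → t=0.337, apex=0.139, x_land=15.342, impact vy=-1.650
  bounce: vy ← 0.63·1.650 = 1.039
Arc 6: start y=0.000, vy=1.039 → t=0.212, apex=0.055, x_land=15.995, impact vy=-1.039
  bounce: vy ← 0.63·1.039 = 0.655
Arc 7: start y=0.000, vy=0.655 → t=0.134, apex=0.022, x_land=16.407, impact vy=-0.655
  bounce: vy ← 0.63·0.655 = 0.412

1 1.915 5.595 5.900
2 1.346 2.221 10.047
3 0.848 0.881 12.659
4 0.534 0.350 14.305
5 0.337 0.139 15.342
6 0.212 0.055 15.995
7 0.134 0.022 16.407
final: 16.407 0.412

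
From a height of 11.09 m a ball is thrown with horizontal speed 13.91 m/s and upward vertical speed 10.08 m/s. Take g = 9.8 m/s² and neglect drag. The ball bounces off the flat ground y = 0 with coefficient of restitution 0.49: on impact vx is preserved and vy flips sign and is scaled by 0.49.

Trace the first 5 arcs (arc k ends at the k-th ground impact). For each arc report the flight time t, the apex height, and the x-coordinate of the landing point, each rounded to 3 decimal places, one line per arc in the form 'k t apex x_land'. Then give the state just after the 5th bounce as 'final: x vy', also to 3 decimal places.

Arc 1: start y=11.090, vy=10.080 → t=2.851, apex=16.274, x_land=39.657, impact vy=-17.860
  bounce: vy ← 0.49·17.860 = 8.751
Arc 2: start y=0.000, vy=8.751 → t=1.786, apex=3.907, x_land=64.500, impact vy=-8.751
  bounce: vy ← 0.49·8.751 = 4.288
Arc 3: start y=0.000, vy=4.288 → t=0.875, apex=0.938, x_land=76.673, impact vy=-4.288
  bounce: vy ← 0.49·4.288 = 2.101
Arc 4: start y=0.000, vy=2.101 → t=0.429, apex=0.225, x_land=82.638, impact vy=-2.101
  bounce: vy ← 0.49·2.101 = 1.030
Arc 5: start y=0.000, vy=1.030 → t=0.210, apex=0.054, x_land=85.561, impact vy=-1.030
  bounce: vy ← 0.49·1.030 = 0.504

1 2.851 16.274 39.657
2 1.786 3.907 64.500
3 0.875 0.938 76.673
4 0.429 0.225 82.638
5 0.210 0.054 85.561
final: 85.561 0.504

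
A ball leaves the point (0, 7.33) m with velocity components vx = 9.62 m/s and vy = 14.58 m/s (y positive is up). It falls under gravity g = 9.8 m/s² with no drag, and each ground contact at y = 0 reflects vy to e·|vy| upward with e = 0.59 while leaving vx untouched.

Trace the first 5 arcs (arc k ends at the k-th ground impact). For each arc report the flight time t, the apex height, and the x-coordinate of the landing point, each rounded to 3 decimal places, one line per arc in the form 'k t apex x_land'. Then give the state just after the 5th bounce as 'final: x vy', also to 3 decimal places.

1 3.414 18.176 32.840
2 2.273 6.327 54.703
3 1.341 2.202 67.602
4 0.791 0.767 75.212
5 0.467 0.267 79.702
final: 79.702 1.349

Arc 1: start y=7.330, vy=14.580 → t=3.414, apex=18.176, x_land=32.840, impact vy=-18.874
  bounce: vy ← 0.59·18.874 = 11.136
Arc 2: start y=0.000, vy=11.136 → t=2.273, apex=6.327, x_land=54.703, impact vy=-11.136
  bounce: vy ← 0.59·11.136 = 6.570
Arc 3: start y=0.000, vy=6.570 → t=1.341, apex=2.202, x_land=67.602, impact vy=-6.570
  bounce: vy ← 0.59·6.570 = 3.876
Arc 4: start y=0.000, vy=3.876 → t=0.791, apex=0.767, x_land=75.212, impact vy=-3.876
  bounce: vy ← 0.59·3.876 = 2.287
Arc 5: start y=0.000, vy=2.287 → t=0.467, apex=0.267, x_land=79.702, impact vy=-2.287
  bounce: vy ← 0.59·2.287 = 1.349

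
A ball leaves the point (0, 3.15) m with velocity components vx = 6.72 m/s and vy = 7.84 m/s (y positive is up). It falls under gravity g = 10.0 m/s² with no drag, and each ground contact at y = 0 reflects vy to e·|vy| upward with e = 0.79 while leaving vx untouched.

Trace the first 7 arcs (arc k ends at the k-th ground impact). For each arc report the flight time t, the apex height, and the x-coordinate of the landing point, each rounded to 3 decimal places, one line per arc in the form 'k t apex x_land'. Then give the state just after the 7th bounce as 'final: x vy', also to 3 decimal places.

Arc 1: start y=3.150, vy=7.840 → t=1.900, apex=6.223, x_land=12.766, impact vy=-11.156
  bounce: vy ← 0.79·11.156 = 8.814
Arc 2: start y=0.000, vy=8.814 → t=1.763, apex=3.884, x_land=24.611, impact vy=-8.814
  bounce: vy ← 0.79·8.814 = 6.963
Arc 3: start y=0.000, vy=6.963 → t=1.393, apex=2.424, x_land=33.969, impact vy=-6.963
  bounce: vy ← 0.79·6.963 = 5.501
Arc 4: start y=0.000, vy=5.501 → t=1.100, apex=1.513, x_land=41.362, impact vy=-5.501
  bounce: vy ← 0.79·5.501 = 4.345
Arc 5: start y=0.000, vy=4.345 → t=0.869, apex=0.944, x_land=47.202, impact vy=-4.345
  bounce: vy ← 0.79·4.345 = 3.433
Arc 6: start y=0.000, vy=3.433 → t=0.687, apex=0.589, x_land=51.816, impact vy=-3.433
  bounce: vy ← 0.79·3.433 = 2.712
Arc 7: start y=0.000, vy=2.712 → t=0.542, apex=0.368, x_land=55.461, impact vy=-2.712
  bounce: vy ← 0.79·2.712 = 2.142

1 1.900 6.223 12.766
2 1.763 3.884 24.611
3 1.393 2.424 33.969
4 1.100 1.513 41.362
5 0.869 0.944 47.202
6 0.687 0.589 51.816
7 0.542 0.368 55.461
final: 55.461 2.142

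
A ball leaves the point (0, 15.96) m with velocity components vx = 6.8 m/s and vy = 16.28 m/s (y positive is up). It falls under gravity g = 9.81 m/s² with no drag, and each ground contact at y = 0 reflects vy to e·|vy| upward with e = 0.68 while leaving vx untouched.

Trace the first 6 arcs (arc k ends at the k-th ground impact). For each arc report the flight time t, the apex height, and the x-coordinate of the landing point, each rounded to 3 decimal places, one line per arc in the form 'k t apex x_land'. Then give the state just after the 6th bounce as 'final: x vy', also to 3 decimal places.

1 4.111 29.469 27.952
2 3.333 13.626 50.620
3 2.267 6.301 66.034
4 1.541 2.913 76.516
5 1.048 1.347 83.643
6 0.713 0.623 88.490
final: 88.490 2.377

Arc 1: start y=15.960, vy=16.280 → t=4.111, apex=29.469, x_land=27.952, impact vy=-24.045
  bounce: vy ← 0.68·24.045 = 16.351
Arc 2: start y=0.000, vy=16.351 → t=3.333, apex=13.626, x_land=50.620, impact vy=-16.351
  bounce: vy ← 0.68·16.351 = 11.119
Arc 3: start y=0.000, vy=11.119 → t=2.267, apex=6.301, x_land=66.034, impact vy=-11.119
  bounce: vy ← 0.68·11.119 = 7.561
Arc 4: start y=0.000, vy=7.561 → t=1.541, apex=2.913, x_land=76.516, impact vy=-7.561
  bounce: vy ← 0.68·7.561 = 5.141
Arc 5: start y=0.000, vy=5.141 → t=1.048, apex=1.347, x_land=83.643, impact vy=-5.141
  bounce: vy ← 0.68·5.141 = 3.496
Arc 6: start y=0.000, vy=3.496 → t=0.713, apex=0.623, x_land=88.490, impact vy=-3.496
  bounce: vy ← 0.68·3.496 = 2.377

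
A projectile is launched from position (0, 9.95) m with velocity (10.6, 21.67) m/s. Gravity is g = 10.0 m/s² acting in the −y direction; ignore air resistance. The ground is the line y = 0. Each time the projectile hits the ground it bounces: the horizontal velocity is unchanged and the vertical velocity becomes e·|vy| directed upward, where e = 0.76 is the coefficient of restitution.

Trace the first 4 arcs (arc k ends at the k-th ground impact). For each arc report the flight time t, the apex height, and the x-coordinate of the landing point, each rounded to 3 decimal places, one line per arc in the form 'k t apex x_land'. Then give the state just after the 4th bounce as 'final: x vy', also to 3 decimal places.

Arc 1: start y=9.950, vy=21.670 → t=4.753, apex=33.429, x_land=50.379, impact vy=-25.857
  bounce: vy ← 0.76·25.857 = 19.651
Arc 2: start y=0.000, vy=19.651 → t=3.930, apex=19.309, x_land=92.040, impact vy=-19.651
  bounce: vy ← 0.76·19.651 = 14.935
Arc 3: start y=0.000, vy=14.935 → t=2.987, apex=11.153, x_land=123.702, impact vy=-14.935
  bounce: vy ← 0.76·14.935 = 11.351
Arc 4: start y=0.000, vy=11.351 → t=2.270, apex=6.442, x_land=147.765, impact vy=-11.351
  bounce: vy ← 0.76·11.351 = 8.626

1 4.753 33.429 50.379
2 3.930 19.309 92.040
3 2.987 11.153 123.702
4 2.270 6.442 147.765
final: 147.765 8.626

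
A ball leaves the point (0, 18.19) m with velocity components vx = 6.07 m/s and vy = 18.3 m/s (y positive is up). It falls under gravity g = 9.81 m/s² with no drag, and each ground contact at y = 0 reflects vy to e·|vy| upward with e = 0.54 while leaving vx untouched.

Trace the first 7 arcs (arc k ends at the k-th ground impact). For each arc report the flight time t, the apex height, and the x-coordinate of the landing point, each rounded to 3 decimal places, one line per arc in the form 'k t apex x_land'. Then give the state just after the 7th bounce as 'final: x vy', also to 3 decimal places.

1 4.547 35.259 27.598
2 2.896 10.281 45.174
3 1.564 2.998 54.665
4 0.844 0.874 59.790
5 0.456 0.255 62.558
6 0.246 0.074 64.052
7 0.133 0.022 64.859
final: 64.859 0.352

Arc 1: start y=18.190, vy=18.300 → t=4.547, apex=35.259, x_land=27.598, impact vy=-26.302
  bounce: vy ← 0.54·26.302 = 14.203
Arc 2: start y=0.000, vy=14.203 → t=2.896, apex=10.281, x_land=45.174, impact vy=-14.203
  bounce: vy ← 0.54·14.203 = 7.670
Arc 3: start y=0.000, vy=7.670 → t=1.564, apex=2.998, x_land=54.665, impact vy=-7.670
  bounce: vy ← 0.54·7.670 = 4.142
Arc 4: start y=0.000, vy=4.142 → t=0.844, apex=0.874, x_land=59.790, impact vy=-4.142
  bounce: vy ← 0.54·4.142 = 2.236
Arc 5: start y=0.000, vy=2.236 → t=0.456, apex=0.255, x_land=62.558, impact vy=-2.236
  bounce: vy ← 0.54·2.236 = 1.208
Arc 6: start y=0.000, vy=1.208 → t=0.246, apex=0.074, x_land=64.052, impact vy=-1.208
  bounce: vy ← 0.54·1.208 = 0.652
Arc 7: start y=0.000, vy=0.652 → t=0.133, apex=0.022, x_land=64.859, impact vy=-0.652
  bounce: vy ← 0.54·0.652 = 0.352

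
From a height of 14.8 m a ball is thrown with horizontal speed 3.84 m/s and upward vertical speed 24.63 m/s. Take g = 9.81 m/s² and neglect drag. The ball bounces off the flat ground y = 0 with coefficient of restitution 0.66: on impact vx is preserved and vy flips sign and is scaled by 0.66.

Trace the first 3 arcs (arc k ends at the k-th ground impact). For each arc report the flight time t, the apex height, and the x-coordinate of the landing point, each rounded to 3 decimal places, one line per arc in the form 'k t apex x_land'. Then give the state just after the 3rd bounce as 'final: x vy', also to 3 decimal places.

1 5.564 45.719 21.365
2 4.030 19.915 36.840
3 2.660 8.675 47.054
final: 47.054 8.611

Arc 1: start y=14.800, vy=24.630 → t=5.564, apex=45.719, x_land=21.365, impact vy=-29.950
  bounce: vy ← 0.66·29.950 = 19.767
Arc 2: start y=0.000, vy=19.767 → t=4.030, apex=19.915, x_land=36.840, impact vy=-19.767
  bounce: vy ← 0.66·19.767 = 13.046
Arc 3: start y=0.000, vy=13.046 → t=2.660, apex=8.675, x_land=47.054, impact vy=-13.046
  bounce: vy ← 0.66·13.046 = 8.611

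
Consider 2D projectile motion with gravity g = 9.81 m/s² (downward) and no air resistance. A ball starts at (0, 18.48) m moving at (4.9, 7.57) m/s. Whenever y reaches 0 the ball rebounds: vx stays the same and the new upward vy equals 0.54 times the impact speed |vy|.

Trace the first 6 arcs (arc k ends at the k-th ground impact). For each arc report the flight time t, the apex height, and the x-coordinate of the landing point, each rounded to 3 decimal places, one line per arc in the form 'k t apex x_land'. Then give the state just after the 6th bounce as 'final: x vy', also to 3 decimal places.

1 2.860 21.401 14.016
2 2.256 6.240 25.070
3 1.218 1.820 31.039
4 0.658 0.531 34.263
5 0.355 0.155 36.003
6 0.192 0.045 36.943
final: 36.943 0.508

Arc 1: start y=18.480, vy=7.570 → t=2.860, apex=21.401, x_land=14.016, impact vy=-20.491
  bounce: vy ← 0.54·20.491 = 11.065
Arc 2: start y=0.000, vy=11.065 → t=2.256, apex=6.240, x_land=25.070, impact vy=-11.065
  bounce: vy ← 0.54·11.065 = 5.975
Arc 3: start y=0.000, vy=5.975 → t=1.218, apex=1.820, x_land=31.039, impact vy=-5.975
  bounce: vy ← 0.54·5.975 = 3.227
Arc 4: start y=0.000, vy=3.227 → t=0.658, apex=0.531, x_land=34.263, impact vy=-3.227
  bounce: vy ← 0.54·3.227 = 1.742
Arc 5: start y=0.000, vy=1.742 → t=0.355, apex=0.155, x_land=36.003, impact vy=-1.742
  bounce: vy ← 0.54·1.742 = 0.941
Arc 6: start y=0.000, vy=0.941 → t=0.192, apex=0.045, x_land=36.943, impact vy=-0.941
  bounce: vy ← 0.54·0.941 = 0.508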